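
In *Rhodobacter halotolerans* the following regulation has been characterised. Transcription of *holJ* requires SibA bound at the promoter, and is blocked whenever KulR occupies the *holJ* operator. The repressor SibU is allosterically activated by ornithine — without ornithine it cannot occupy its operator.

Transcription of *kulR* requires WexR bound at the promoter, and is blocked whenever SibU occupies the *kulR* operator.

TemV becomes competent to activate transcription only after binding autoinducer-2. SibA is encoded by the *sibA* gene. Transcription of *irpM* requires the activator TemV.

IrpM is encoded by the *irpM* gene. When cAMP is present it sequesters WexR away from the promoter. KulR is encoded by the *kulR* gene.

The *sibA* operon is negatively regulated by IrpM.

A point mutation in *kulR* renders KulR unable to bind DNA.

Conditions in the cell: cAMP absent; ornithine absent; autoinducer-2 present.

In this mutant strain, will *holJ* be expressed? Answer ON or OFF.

OFF

Autoinducer-2 is present, so TemV is active.
No repressor is bound and TemV is active, so *irpM* is transcribed.
So IrpM is produced and active.
With repressor IrpM bound, *sibA* is not transcribed.
So SibA is not produced.
KulR is non-functional in this strain, so it has no effect.
Required activator SibA is absent, so *holJ* is not transcribed.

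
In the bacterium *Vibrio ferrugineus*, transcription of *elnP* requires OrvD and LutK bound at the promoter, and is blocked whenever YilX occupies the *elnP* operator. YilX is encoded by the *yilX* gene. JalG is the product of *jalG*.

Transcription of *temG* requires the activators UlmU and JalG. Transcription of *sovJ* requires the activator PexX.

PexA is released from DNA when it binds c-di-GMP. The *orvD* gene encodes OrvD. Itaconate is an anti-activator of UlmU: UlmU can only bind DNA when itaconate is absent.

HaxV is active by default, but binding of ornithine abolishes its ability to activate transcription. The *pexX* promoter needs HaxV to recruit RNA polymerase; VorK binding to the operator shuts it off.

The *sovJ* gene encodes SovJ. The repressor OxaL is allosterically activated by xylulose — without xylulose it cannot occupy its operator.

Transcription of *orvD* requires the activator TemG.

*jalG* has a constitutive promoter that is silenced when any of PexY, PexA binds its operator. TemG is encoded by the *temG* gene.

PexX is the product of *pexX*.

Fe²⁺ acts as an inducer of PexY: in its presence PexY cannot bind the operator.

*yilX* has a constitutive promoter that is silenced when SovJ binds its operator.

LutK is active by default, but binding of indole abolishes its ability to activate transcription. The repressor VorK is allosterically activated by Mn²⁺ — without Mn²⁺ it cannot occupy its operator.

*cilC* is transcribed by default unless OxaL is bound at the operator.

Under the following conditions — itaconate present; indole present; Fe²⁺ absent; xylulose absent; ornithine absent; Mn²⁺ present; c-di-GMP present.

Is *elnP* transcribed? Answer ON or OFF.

Mn²⁺ is present, so VorK is active.
Ornithine is absent, so HaxV is active.
With repressor VorK bound, *pexX* is not transcribed.
So PexX is not produced.
Required activator PexX is absent, so *sovJ* is not transcribed.
So SovJ is not produced.
With no repressor bound, *yilX* is transcribed.
So YilX is produced and active.
Itaconate is present, so UlmU is inactive.
Fe²⁺ is absent, so PexY is active.
c-di-GMP is present, so PexA is inactive.
With repressor PexY bound, *jalG* is not transcribed.
So JalG is not produced.
Required activator UlmU is absent, so *temG* is not transcribed.
So TemG is not produced.
Required activator TemG is absent, so *orvD* is not transcribed.
So OrvD is not produced.
Indole is present, so LutK is inactive.
With repressor YilX bound, *elnP* is not transcribed.

OFF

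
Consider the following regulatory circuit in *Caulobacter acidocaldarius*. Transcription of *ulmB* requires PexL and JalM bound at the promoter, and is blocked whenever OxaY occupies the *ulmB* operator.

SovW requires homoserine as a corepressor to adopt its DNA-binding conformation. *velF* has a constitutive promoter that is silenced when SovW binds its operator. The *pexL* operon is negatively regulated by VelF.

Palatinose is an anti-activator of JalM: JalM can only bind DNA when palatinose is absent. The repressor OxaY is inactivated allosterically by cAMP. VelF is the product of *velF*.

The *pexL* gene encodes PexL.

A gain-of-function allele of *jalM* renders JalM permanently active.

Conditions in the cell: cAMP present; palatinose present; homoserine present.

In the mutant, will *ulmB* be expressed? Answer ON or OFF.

ON

cAMP is present, so OxaY is inactive.
Homoserine is present, so SovW is active.
With repressor SovW bound, *velF* is not transcribed.
So VelF is not produced.
With no repressor bound, *pexL* is transcribed.
So PexL is produced and active.
JalM is constitutively active in this strain.
No repressor is bound and PexL and JalM are active, so *ulmB* is transcribed.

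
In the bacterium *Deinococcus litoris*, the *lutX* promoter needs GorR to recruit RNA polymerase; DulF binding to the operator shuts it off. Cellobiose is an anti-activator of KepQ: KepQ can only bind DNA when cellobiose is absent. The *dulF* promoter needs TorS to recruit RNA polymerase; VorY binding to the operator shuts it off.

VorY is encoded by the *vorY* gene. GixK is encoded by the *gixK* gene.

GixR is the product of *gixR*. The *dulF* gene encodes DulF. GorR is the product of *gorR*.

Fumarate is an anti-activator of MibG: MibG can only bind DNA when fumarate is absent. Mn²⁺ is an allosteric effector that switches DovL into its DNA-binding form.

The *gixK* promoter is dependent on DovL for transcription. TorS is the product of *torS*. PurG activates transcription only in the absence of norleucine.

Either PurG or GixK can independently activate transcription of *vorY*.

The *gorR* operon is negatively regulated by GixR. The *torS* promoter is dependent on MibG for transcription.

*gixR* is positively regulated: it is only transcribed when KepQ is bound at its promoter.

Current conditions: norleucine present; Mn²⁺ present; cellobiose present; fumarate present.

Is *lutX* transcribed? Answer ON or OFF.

ON

Cellobiose is present, so KepQ is inactive.
Required activator KepQ is absent, so *gixR* is not transcribed.
So GixR is not produced.
With no repressor bound, *gorR* is transcribed.
So GorR is produced and active.
Norleucine is present, so PurG is inactive.
Mn²⁺ is present, so DovL is active.
No repressor is bound and DovL is active, so *gixK* is transcribed.
So GixK is produced and active.
Activator GixK is present, so *vorY* is transcribed.
So VorY is produced and active.
Fumarate is present, so MibG is inactive.
Required activator MibG is absent, so *torS* is not transcribed.
So TorS is not produced.
With repressor VorY bound, *dulF* is not transcribed.
So DulF is not produced.
No repressor is bound and GorR is active, so *lutX* is transcribed.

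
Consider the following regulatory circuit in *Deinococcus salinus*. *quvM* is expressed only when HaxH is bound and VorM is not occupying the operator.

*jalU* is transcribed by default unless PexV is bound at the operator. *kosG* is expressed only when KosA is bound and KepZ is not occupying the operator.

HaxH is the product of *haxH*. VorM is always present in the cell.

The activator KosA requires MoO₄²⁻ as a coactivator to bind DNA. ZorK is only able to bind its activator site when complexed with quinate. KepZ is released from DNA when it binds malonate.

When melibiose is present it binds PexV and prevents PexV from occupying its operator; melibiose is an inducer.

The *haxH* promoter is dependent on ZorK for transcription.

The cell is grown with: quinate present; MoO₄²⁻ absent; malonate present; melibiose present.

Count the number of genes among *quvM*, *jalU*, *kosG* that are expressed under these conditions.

1

VorM is produced constitutively and is active.
Quinate is present, so ZorK is active.
No repressor is bound and ZorK is active, so *haxH* is transcribed.
So HaxH is produced and active.
With repressor VorM bound, *quvM* is not transcribed.
→ *quvM* is OFF.
Melibiose is present, so PexV is inactive.
With no repressor bound, *jalU* is transcribed.
→ *jalU* is ON.
MoO₄²⁻ is absent, so KosA is inactive.
Malonate is present, so KepZ is inactive.
Required activator KosA is absent, so *kosG* is not transcribed.
→ *kosG* is OFF.
1 of the 3 genes is transcribed.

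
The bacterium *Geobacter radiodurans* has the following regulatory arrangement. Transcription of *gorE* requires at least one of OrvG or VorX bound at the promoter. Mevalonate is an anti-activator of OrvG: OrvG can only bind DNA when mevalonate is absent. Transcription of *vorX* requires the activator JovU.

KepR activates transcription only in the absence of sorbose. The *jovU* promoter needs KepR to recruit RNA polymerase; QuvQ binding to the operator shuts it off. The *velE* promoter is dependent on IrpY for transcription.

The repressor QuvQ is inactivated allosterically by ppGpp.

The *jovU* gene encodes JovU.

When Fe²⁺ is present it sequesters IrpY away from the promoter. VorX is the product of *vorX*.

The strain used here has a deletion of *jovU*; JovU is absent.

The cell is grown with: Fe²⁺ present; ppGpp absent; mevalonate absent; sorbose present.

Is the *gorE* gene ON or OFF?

ON

Mevalonate is absent, so OrvG is active.
JovU is non-functional in this strain, so it has no effect.
Required activator JovU is absent, so *vorX* is not transcribed.
So VorX is not produced.
Activator OrvG is present, so *gorE* is transcribed.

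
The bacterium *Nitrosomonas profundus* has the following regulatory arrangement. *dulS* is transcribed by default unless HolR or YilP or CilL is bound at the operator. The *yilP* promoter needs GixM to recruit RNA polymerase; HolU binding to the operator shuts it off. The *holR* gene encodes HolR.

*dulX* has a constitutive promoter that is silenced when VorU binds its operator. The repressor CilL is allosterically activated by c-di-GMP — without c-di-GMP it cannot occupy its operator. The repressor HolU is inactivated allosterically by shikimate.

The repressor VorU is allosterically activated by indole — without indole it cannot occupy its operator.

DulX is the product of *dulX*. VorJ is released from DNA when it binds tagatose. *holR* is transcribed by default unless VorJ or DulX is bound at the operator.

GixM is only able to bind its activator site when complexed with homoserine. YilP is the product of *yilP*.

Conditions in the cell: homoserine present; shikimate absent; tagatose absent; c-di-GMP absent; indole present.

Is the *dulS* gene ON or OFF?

Tagatose is absent, so VorJ is active.
Indole is present, so VorU is active.
With repressor VorU bound, *dulX* is not transcribed.
So DulX is not produced.
With repressor VorJ bound, *holR* is not transcribed.
So HolR is not produced.
Shikimate is absent, so HolU is active.
Homoserine is present, so GixM is active.
With repressor HolU bound, *yilP* is not transcribed.
So YilP is not produced.
c-di-GMP is absent, so CilL is inactive.
With no repressor bound, *dulS* is transcribed.

ON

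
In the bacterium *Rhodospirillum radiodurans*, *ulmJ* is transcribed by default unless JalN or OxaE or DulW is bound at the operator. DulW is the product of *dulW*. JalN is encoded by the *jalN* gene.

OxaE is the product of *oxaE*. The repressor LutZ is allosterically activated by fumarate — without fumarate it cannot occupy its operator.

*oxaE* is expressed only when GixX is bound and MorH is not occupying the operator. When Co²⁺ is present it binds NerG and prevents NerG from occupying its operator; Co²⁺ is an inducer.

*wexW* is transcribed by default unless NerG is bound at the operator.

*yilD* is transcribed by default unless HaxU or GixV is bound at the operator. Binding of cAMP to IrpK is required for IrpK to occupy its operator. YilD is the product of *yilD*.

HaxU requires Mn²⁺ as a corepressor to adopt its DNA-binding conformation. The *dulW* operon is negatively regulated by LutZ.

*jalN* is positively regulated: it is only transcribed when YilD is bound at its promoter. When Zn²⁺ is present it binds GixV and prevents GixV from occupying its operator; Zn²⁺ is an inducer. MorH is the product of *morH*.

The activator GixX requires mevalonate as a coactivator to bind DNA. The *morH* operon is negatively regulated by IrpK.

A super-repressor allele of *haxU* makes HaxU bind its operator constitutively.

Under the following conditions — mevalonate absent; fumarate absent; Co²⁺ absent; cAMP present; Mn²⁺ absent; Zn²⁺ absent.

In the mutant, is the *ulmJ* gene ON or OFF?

OFF

HaxU is constitutively active in this strain.
Zn²⁺ is absent, so GixV is active.
With repressor HaxU bound, *yilD* is not transcribed.
So YilD is not produced.
Required activator YilD is absent, so *jalN* is not transcribed.
So JalN is not produced.
cAMP is present, so IrpK is active.
With repressor IrpK bound, *morH* is not transcribed.
So MorH is not produced.
Mevalonate is absent, so GixX is inactive.
Required activator GixX is absent, so *oxaE* is not transcribed.
So OxaE is not produced.
Fumarate is absent, so LutZ is inactive.
With no repressor bound, *dulW* is transcribed.
So DulW is produced and active.
With repressor DulW bound, *ulmJ* is not transcribed.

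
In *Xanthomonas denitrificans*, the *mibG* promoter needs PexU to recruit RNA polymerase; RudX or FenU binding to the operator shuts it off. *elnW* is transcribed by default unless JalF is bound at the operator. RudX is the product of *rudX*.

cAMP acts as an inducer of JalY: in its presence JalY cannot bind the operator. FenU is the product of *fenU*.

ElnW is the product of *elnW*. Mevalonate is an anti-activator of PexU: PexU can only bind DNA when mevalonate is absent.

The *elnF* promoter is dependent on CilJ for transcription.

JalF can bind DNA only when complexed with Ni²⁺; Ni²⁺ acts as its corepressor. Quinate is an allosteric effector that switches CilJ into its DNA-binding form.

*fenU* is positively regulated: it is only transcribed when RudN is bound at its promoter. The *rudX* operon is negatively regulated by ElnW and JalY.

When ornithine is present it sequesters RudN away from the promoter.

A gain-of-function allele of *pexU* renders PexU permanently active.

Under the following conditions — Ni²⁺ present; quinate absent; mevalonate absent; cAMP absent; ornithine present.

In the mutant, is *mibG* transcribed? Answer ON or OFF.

PexU is constitutively active in this strain.
Ni²⁺ is present, so JalF is active.
With repressor JalF bound, *elnW* is not transcribed.
So ElnW is not produced.
cAMP is absent, so JalY is active.
With repressor JalY bound, *rudX* is not transcribed.
So RudX is not produced.
Ornithine is present, so RudN is inactive.
Required activator RudN is absent, so *fenU* is not transcribed.
So FenU is not produced.
No repressor is bound and PexU is active, so *mibG* is transcribed.

ON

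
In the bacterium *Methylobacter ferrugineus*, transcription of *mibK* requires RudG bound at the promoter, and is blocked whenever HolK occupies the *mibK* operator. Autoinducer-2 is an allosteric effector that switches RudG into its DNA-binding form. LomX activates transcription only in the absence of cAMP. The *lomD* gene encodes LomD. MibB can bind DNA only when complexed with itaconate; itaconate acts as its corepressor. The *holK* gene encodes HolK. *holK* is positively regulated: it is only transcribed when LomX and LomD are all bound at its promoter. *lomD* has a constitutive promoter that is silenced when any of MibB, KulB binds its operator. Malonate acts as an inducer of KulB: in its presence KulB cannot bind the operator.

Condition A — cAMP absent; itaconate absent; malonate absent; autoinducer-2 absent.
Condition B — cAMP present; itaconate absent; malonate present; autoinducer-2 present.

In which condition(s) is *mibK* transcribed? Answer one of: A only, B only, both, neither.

B only

Condition A:
cAMP is absent, so LomX is active.
Itaconate is absent, so MibB is inactive.
Malonate is absent, so KulB is active.
With repressor KulB bound, *lomD* is not transcribed.
So LomD is not produced.
Required activator LomD is absent, so *holK* is not transcribed.
So HolK is not produced.
Autoinducer-2 is absent, so RudG is inactive.
Required activator RudG is absent, so *mibK* is not transcribed.
→ *mibK* is OFF in A.
Condition B:
cAMP is present, so LomX is inactive.
Itaconate is absent, so MibB is inactive.
Malonate is present, so KulB is inactive.
With no repressor bound, *lomD* is transcribed.
So LomD is produced and active.
Required activator LomX is absent, so *holK* is not transcribed.
So HolK is not produced.
Autoinducer-2 is present, so RudG is active.
No repressor is bound and RudG is active, so *mibK* is transcribed.
→ *mibK* is ON in B.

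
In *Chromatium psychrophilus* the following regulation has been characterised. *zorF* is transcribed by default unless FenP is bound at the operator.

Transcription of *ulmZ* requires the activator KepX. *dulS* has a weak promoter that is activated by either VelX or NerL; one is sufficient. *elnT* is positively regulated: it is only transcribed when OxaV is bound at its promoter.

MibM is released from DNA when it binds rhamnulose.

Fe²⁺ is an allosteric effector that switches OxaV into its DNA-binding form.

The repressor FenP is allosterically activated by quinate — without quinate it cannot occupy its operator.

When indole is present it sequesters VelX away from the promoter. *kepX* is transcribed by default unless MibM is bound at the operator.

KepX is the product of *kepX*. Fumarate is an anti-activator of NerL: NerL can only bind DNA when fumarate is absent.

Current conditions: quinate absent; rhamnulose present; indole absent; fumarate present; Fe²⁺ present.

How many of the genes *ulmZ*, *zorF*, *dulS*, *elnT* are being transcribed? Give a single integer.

Rhamnulose is present, so MibM is inactive.
With no repressor bound, *kepX* is transcribed.
So KepX is produced and active.
No repressor is bound and KepX is active, so *ulmZ* is transcribed.
→ *ulmZ* is ON.
Quinate is absent, so FenP is inactive.
With no repressor bound, *zorF* is transcribed.
→ *zorF* is ON.
Indole is absent, so VelX is active.
Fumarate is present, so NerL is inactive.
Activator VelX is present, so *dulS* is transcribed.
→ *dulS* is ON.
Fe²⁺ is present, so OxaV is active.
No repressor is bound and OxaV is active, so *elnT* is transcribed.
→ *elnT* is ON.
4 of the 4 genes are transcribed.

4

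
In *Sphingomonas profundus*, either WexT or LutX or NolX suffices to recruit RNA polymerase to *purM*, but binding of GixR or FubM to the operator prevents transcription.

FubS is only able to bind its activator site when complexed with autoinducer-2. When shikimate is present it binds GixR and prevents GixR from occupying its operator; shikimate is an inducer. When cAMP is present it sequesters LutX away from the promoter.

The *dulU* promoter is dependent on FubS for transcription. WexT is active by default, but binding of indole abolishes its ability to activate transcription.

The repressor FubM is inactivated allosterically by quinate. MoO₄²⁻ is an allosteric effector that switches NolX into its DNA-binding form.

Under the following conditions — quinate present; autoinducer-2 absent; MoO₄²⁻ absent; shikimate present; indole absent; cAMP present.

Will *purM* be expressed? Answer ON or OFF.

Indole is absent, so WexT is active.
cAMP is present, so LutX is inactive.
Shikimate is present, so GixR is inactive.
Quinate is present, so FubM is inactive.
MoO₄²⁻ is absent, so NolX is inactive.
Activator WexT is present, so *purM* is transcribed.

ON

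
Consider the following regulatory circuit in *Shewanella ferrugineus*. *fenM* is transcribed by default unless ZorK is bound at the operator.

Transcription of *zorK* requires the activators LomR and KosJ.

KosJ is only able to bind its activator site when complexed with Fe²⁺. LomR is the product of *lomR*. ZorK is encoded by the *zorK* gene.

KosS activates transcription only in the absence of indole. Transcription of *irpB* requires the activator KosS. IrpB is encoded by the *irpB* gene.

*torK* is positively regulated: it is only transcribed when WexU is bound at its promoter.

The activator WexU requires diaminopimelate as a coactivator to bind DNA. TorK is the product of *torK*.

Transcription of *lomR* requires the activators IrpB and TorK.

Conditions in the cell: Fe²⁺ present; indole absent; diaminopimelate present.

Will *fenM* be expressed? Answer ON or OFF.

Indole is absent, so KosS is active.
No repressor is bound and KosS is active, so *irpB* is transcribed.
So IrpB is produced and active.
Diaminopimelate is present, so WexU is active.
No repressor is bound and WexU is active, so *torK* is transcribed.
So TorK is produced and active.
No repressor is bound and IrpB and TorK are active, so *lomR* is transcribed.
So LomR is produced and active.
Fe²⁺ is present, so KosJ is active.
No repressor is bound and LomR and KosJ are active, so *zorK* is transcribed.
So ZorK is produced and active.
With repressor ZorK bound, *fenM* is not transcribed.

OFF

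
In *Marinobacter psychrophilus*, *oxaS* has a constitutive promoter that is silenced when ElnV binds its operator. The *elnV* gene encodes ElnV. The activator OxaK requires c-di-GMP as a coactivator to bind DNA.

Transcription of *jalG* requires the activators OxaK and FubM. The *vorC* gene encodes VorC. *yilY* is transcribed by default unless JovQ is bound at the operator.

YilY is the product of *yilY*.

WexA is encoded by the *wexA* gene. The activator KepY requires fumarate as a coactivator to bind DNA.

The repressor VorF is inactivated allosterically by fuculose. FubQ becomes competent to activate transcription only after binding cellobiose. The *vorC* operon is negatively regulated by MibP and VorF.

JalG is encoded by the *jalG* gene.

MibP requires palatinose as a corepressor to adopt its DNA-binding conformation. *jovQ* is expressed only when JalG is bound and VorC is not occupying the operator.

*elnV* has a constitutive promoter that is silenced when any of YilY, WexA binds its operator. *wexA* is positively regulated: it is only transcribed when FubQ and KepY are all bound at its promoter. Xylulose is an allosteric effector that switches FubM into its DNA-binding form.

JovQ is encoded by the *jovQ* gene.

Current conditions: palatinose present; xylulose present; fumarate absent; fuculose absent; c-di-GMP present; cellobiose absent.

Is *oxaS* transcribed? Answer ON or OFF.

OFF

Palatinose is present, so MibP is active.
Fuculose is absent, so VorF is active.
With repressor MibP bound, *vorC* is not transcribed.
So VorC is not produced.
c-di-GMP is present, so OxaK is active.
Xylulose is present, so FubM is active.
No repressor is bound and OxaK and FubM are active, so *jalG* is transcribed.
So JalG is produced and active.
No repressor is bound and JalG is active, so *jovQ* is transcribed.
So JovQ is produced and active.
With repressor JovQ bound, *yilY* is not transcribed.
So YilY is not produced.
Cellobiose is absent, so FubQ is inactive.
Fumarate is absent, so KepY is inactive.
Required activator FubQ is absent, so *wexA* is not transcribed.
So WexA is not produced.
With no repressor bound, *elnV* is transcribed.
So ElnV is produced and active.
With repressor ElnV bound, *oxaS* is not transcribed.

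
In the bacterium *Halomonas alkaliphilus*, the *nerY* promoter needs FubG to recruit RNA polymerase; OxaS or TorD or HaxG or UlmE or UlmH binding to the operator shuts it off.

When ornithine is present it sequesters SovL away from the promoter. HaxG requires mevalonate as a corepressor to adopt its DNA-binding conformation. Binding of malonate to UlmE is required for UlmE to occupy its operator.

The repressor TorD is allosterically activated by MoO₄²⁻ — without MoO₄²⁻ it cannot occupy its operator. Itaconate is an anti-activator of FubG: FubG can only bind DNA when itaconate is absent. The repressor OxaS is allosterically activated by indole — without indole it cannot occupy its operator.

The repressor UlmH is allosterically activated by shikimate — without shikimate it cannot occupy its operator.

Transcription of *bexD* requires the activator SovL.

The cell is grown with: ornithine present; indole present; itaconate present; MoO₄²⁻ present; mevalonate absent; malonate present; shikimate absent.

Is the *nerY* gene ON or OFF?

OFF

Indole is present, so OxaS is active.
MoO₄²⁻ is present, so TorD is active.
Mevalonate is absent, so HaxG is inactive.
Malonate is present, so UlmE is active.
Shikimate is absent, so UlmH is inactive.
Itaconate is present, so FubG is inactive.
With repressor OxaS bound, *nerY* is not transcribed.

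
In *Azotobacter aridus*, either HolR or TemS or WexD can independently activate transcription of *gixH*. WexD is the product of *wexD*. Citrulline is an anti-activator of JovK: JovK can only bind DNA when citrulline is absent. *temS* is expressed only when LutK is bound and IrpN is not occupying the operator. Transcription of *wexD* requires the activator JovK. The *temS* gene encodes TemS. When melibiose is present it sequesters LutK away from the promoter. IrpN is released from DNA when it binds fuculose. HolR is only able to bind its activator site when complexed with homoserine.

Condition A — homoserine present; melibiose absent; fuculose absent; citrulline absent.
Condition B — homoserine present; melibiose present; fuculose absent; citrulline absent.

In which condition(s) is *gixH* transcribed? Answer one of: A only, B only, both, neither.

both

Condition A:
Homoserine is present, so HolR is active.
Melibiose is absent, so LutK is active.
Fuculose is absent, so IrpN is active.
With repressor IrpN bound, *temS* is not transcribed.
So TemS is not produced.
Citrulline is absent, so JovK is active.
No repressor is bound and JovK is active, so *wexD* is transcribed.
So WexD is produced and active.
Activator HolR is present, so *gixH* is transcribed.
→ *gixH* is ON in A.
Condition B:
Homoserine is present, so HolR is active.
Melibiose is present, so LutK is inactive.
Fuculose is absent, so IrpN is active.
With repressor IrpN bound, *temS* is not transcribed.
So TemS is not produced.
Citrulline is absent, so JovK is active.
No repressor is bound and JovK is active, so *wexD* is transcribed.
So WexD is produced and active.
Activator HolR is present, so *gixH* is transcribed.
→ *gixH* is ON in B.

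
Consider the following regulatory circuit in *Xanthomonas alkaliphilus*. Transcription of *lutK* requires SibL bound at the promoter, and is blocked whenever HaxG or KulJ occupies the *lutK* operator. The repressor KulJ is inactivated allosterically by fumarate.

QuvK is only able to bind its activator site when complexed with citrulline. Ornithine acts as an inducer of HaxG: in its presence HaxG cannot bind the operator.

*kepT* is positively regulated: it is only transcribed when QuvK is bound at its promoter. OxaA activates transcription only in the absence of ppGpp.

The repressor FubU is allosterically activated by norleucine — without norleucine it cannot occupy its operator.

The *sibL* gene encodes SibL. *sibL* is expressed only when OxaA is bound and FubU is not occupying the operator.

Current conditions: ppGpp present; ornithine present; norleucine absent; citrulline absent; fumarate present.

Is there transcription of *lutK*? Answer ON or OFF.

Ornithine is present, so HaxG is inactive.
Fumarate is present, so KulJ is inactive.
ppGpp is present, so OxaA is inactive.
Norleucine is absent, so FubU is inactive.
Required activator OxaA is absent, so *sibL* is not transcribed.
So SibL is not produced.
Required activator SibL is absent, so *lutK* is not transcribed.

OFF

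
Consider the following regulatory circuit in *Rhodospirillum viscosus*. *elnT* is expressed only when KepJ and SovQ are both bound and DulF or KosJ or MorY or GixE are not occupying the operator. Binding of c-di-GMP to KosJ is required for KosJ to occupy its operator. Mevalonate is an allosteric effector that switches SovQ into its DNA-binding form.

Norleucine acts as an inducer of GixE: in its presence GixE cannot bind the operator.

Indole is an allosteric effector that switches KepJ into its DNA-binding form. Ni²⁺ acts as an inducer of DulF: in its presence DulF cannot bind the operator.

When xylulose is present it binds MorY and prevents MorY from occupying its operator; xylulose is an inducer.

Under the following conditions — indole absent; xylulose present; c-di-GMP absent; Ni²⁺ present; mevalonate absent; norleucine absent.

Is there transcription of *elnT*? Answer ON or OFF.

Indole is absent, so KepJ is inactive.
Ni²⁺ is present, so DulF is inactive.
c-di-GMP is absent, so KosJ is inactive.
Xylulose is present, so MorY is inactive.
Norleucine is absent, so GixE is active.
Mevalonate is absent, so SovQ is inactive.
With repressor GixE bound, *elnT* is not transcribed.

OFF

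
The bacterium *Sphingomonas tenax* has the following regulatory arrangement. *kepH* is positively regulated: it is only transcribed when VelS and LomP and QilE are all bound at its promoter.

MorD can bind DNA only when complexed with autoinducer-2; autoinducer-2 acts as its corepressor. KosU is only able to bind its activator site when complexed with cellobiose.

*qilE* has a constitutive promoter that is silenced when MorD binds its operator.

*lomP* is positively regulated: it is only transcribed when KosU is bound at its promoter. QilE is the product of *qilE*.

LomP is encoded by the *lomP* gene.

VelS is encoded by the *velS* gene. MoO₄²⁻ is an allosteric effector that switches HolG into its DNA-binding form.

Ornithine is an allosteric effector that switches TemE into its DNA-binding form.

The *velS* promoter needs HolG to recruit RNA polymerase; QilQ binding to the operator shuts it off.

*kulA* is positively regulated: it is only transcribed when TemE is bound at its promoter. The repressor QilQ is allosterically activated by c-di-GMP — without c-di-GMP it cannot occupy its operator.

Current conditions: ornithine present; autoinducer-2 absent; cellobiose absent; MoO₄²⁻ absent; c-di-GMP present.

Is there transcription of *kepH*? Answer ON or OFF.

c-di-GMP is present, so QilQ is active.
MoO₄²⁻ is absent, so HolG is inactive.
With repressor QilQ bound, *velS* is not transcribed.
So VelS is not produced.
Cellobiose is absent, so KosU is inactive.
Required activator KosU is absent, so *lomP* is not transcribed.
So LomP is not produced.
Autoinducer-2 is absent, so MorD is inactive.
With no repressor bound, *qilE* is transcribed.
So QilE is produced and active.
Required activator VelS is absent, so *kepH* is not transcribed.

OFF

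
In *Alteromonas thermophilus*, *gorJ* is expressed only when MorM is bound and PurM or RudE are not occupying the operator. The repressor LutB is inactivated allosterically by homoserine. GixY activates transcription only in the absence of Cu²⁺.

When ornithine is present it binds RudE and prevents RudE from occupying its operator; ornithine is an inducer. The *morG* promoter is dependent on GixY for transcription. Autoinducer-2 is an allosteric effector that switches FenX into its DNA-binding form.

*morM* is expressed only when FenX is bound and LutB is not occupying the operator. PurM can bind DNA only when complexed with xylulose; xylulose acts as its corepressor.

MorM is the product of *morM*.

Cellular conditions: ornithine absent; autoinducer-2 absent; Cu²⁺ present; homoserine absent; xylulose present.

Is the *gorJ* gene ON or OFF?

OFF

Xylulose is present, so PurM is active.
Autoinducer-2 is absent, so FenX is inactive.
Homoserine is absent, so LutB is active.
With repressor LutB bound, *morM* is not transcribed.
So MorM is not produced.
Ornithine is absent, so RudE is active.
With repressor PurM bound, *gorJ* is not transcribed.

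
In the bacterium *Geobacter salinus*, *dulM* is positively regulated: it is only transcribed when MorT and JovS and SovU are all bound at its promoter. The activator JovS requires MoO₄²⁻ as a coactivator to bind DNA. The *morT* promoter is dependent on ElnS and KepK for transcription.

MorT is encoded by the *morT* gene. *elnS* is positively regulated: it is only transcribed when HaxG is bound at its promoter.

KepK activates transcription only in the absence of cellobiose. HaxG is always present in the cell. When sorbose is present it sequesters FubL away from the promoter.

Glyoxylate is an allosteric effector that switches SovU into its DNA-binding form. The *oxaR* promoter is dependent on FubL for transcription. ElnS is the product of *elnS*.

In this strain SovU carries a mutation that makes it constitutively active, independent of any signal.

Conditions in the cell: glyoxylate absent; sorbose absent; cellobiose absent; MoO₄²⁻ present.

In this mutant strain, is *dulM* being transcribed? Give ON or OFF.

ON

HaxG is produced constitutively and is active.
No repressor is bound and HaxG is active, so *elnS* is transcribed.
So ElnS is produced and active.
Cellobiose is absent, so KepK is active.
No repressor is bound and ElnS and KepK are active, so *morT* is transcribed.
So MorT is produced and active.
MoO₄²⁻ is present, so JovS is active.
SovU is constitutively active in this strain.
No repressor is bound and MorT and JovS and SovU are active, so *dulM* is transcribed.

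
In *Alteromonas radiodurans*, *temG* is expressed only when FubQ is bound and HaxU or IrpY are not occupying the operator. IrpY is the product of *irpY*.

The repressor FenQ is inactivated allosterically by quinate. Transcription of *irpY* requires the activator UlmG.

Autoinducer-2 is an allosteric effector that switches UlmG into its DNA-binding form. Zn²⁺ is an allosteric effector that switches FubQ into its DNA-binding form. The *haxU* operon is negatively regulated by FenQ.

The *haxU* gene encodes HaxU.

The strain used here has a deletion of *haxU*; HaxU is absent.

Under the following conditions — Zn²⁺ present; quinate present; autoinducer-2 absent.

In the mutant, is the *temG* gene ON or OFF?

HaxU is non-functional in this strain, so it has no effect.
Autoinducer-2 is absent, so UlmG is inactive.
Required activator UlmG is absent, so *irpY* is not transcribed.
So IrpY is not produced.
Zn²⁺ is present, so FubQ is active.
No repressor is bound and FubQ is active, so *temG* is transcribed.

ON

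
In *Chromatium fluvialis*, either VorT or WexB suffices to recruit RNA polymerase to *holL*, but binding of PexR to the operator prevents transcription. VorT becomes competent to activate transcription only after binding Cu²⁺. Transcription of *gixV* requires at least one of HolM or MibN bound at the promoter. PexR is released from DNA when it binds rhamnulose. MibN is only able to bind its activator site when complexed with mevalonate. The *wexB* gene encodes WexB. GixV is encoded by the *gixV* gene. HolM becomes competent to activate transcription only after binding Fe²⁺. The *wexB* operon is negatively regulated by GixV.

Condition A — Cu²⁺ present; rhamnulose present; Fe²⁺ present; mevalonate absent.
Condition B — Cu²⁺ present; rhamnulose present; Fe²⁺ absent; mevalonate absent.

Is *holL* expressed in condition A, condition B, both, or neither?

both

Condition A:
Cu²⁺ is present, so VorT is active.
Rhamnulose is present, so PexR is inactive.
Fe²⁺ is present, so HolM is active.
Mevalonate is absent, so MibN is inactive.
Activator HolM is present, so *gixV* is transcribed.
So GixV is produced and active.
With repressor GixV bound, *wexB* is not transcribed.
So WexB is not produced.
Activator VorT is present, so *holL* is transcribed.
→ *holL* is ON in A.
Condition B:
Cu²⁺ is present, so VorT is active.
Rhamnulose is present, so PexR is inactive.
Fe²⁺ is absent, so HolM is inactive.
Mevalonate is absent, so MibN is inactive.
No activator is available at the *gixV* promoter, so *gixV* is not transcribed.
So GixV is not produced.
With no repressor bound, *wexB* is transcribed.
So WexB is produced and active.
Activator VorT is present, so *holL* is transcribed.
→ *holL* is ON in B.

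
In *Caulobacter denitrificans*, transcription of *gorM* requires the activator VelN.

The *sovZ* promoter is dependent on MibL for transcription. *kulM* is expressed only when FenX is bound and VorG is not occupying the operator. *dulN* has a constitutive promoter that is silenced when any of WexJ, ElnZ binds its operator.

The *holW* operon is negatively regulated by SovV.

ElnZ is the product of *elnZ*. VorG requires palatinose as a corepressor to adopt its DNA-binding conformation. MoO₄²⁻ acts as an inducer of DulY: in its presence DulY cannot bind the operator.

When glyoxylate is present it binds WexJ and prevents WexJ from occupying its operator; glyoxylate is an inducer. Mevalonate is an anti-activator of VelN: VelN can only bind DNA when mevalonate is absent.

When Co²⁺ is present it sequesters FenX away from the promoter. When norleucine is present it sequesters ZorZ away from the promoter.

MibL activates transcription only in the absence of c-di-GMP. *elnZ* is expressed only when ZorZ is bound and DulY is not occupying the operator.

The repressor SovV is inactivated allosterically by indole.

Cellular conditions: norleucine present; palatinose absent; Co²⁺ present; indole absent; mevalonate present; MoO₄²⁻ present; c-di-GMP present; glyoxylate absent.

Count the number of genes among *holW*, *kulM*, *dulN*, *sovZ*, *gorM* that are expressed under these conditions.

Indole is absent, so SovV is active.
With repressor SovV bound, *holW* is not transcribed.
→ *holW* is OFF.
Palatinose is absent, so VorG is inactive.
Co²⁺ is present, so FenX is inactive.
Required activator FenX is absent, so *kulM* is not transcribed.
→ *kulM* is OFF.
Glyoxylate is absent, so WexJ is active.
Norleucine is present, so ZorZ is inactive.
MoO₄²⁻ is present, so DulY is inactive.
Required activator ZorZ is absent, so *elnZ* is not transcribed.
So ElnZ is not produced.
With repressor WexJ bound, *dulN* is not transcribed.
→ *dulN* is OFF.
c-di-GMP is present, so MibL is inactive.
Required activator MibL is absent, so *sovZ* is not transcribed.
→ *sovZ* is OFF.
Mevalonate is present, so VelN is inactive.
Required activator VelN is absent, so *gorM* is not transcribed.
→ *gorM* is OFF.
0 of the 5 genes are transcribed.

0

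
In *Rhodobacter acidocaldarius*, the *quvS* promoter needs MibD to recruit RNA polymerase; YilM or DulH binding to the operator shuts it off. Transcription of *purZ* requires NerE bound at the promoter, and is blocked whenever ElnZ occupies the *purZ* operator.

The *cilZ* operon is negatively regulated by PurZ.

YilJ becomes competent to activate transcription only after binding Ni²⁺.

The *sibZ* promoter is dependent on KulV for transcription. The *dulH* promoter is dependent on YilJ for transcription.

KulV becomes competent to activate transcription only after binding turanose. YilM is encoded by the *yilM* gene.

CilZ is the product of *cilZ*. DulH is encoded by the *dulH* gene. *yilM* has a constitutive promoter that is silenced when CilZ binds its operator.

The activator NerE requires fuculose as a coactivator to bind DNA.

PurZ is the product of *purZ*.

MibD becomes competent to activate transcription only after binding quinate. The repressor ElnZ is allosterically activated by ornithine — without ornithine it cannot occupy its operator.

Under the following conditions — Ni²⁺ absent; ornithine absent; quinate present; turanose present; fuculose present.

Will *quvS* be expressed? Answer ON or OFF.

Ornithine is absent, so ElnZ is inactive.
Fuculose is present, so NerE is active.
No repressor is bound and NerE is active, so *purZ* is transcribed.
So PurZ is produced and active.
With repressor PurZ bound, *cilZ* is not transcribed.
So CilZ is not produced.
With no repressor bound, *yilM* is transcribed.
So YilM is produced and active.
Quinate is present, so MibD is active.
Ni²⁺ is absent, so YilJ is inactive.
Required activator YilJ is absent, so *dulH* is not transcribed.
So DulH is not produced.
With repressor YilM bound, *quvS* is not transcribed.

OFF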